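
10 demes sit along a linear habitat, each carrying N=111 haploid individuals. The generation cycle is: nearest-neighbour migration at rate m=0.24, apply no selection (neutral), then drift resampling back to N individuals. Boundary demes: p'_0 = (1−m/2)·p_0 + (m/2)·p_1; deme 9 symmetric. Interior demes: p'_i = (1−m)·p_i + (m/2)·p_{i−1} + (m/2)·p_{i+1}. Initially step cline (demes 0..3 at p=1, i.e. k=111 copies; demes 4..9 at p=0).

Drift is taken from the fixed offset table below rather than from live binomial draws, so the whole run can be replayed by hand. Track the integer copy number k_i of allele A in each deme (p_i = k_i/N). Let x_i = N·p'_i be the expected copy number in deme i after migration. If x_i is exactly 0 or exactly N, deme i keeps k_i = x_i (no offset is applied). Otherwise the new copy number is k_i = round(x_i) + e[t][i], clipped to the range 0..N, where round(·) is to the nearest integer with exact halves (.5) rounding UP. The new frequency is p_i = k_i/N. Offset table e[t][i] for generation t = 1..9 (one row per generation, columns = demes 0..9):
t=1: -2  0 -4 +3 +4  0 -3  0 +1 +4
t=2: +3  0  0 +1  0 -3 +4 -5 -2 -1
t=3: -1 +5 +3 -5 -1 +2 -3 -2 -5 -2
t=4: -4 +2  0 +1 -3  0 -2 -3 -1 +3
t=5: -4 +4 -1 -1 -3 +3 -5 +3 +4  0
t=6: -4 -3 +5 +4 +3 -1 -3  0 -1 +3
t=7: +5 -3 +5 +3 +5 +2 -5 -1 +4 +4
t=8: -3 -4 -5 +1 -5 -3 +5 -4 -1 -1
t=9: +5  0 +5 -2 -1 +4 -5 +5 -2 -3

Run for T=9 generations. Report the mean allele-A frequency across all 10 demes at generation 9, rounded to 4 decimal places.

t=0: k=[111 111 111 111 0 0 0 0 0 0]
t=1: x=[111.0000 111.0000 111.0000 97.6800 13.3200 0.0000 0.0000 0.0000 0.0000 0.0000] k=[111 111 111 101 17 0 0 0 0 0]
t=2: x=[111.0000 111.0000 109.8000 92.1200 25.0400 2.0400 0.0000 0.0000 0.0000 0.0000] k=[111 111 110 93 25 0 0 0 0 0]
t=3: x=[111.0000 110.8800 108.0800 86.8800 30.1600 3.0000 0.0000 0.0000 0.0000 0.0000] k=[111 111 111 82 29 5 0 0 0 0]
t=4: x=[111.0000 111.0000 107.5200 79.1200 32.4800 7.2800 0.6000 0.0000 0.0000 0.0000] k=[111 111 108 80 29 7 0 0 0 0]
t=5: x=[111.0000 110.6400 105.0000 77.2400 32.4800 8.8000 0.8400 0.0000 0.0000 0.0000] k=[111 111 104 76 29 12 0 0 0 0]
t=6: x=[111.0000 110.1600 101.4800 73.7200 32.6000 12.6000 1.4400 0.0000 0.0000 0.0000] k=[111 107 106 78 36 12 0 0 0 0]
t=7: x=[110.5200 107.3600 102.7600 76.3200 38.1600 13.4400 1.4400 0.0000 0.0000 0.0000] k=[111 104 108 79 43 15 0 0 0 0]
t=8: x=[110.1600 105.3200 104.0400 78.1600 43.9600 16.5600 1.8000 0.0000 0.0000 0.0000] k=[107 101 99 79 39 14 7 0 0 0]
t=9: x=[106.2800 101.4800 96.8400 76.6000 40.8000 16.1600 7.0000 0.8400 0.0000 0.0000] k=[111 101 102 75 40 20 2 6 0 0]

0.4117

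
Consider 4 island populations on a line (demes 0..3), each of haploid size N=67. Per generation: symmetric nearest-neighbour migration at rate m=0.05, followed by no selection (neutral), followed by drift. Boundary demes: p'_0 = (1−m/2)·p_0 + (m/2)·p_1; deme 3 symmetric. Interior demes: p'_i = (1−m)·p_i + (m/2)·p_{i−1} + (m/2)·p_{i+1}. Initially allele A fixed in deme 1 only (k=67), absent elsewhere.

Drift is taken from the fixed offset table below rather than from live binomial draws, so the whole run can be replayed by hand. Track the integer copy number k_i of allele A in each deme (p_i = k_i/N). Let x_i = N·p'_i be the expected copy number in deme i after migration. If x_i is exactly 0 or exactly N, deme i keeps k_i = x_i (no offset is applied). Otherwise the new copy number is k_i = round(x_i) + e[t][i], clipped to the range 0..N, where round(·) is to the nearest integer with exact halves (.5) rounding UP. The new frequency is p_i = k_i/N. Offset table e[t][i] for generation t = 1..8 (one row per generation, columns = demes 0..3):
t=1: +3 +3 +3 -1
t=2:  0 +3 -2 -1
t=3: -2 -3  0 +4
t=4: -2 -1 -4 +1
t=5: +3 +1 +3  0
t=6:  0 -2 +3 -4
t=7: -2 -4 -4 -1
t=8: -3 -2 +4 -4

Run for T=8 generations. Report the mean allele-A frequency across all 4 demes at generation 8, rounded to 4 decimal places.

0.2276

t=0: k=[0 67 0 0]
t=1: x=[1.6750 63.6500 1.6750 0.0000] k=[5 67 5 0]
t=2: x=[6.5500 63.9000 6.4250 0.1250] k=[7 67 4 0]
t=3: x=[8.5000 63.9250 5.4750 0.1000] k=[7 61 5 4]
t=4: x=[8.3500 58.2500 6.3750 4.0250] k=[6 57 2 5]
t=5: x=[7.2750 54.3500 3.4500 4.9250] k=[10 55 6 5]
t=6: x=[11.1250 52.6500 7.2000 5.0250] k=[11 51 10 1]
t=7: x=[12.0000 48.9750 10.8000 1.2250] k=[10 45 7 0]
t=8: x=[10.8750 43.1750 7.7750 0.1750] k=[8 41 12 0]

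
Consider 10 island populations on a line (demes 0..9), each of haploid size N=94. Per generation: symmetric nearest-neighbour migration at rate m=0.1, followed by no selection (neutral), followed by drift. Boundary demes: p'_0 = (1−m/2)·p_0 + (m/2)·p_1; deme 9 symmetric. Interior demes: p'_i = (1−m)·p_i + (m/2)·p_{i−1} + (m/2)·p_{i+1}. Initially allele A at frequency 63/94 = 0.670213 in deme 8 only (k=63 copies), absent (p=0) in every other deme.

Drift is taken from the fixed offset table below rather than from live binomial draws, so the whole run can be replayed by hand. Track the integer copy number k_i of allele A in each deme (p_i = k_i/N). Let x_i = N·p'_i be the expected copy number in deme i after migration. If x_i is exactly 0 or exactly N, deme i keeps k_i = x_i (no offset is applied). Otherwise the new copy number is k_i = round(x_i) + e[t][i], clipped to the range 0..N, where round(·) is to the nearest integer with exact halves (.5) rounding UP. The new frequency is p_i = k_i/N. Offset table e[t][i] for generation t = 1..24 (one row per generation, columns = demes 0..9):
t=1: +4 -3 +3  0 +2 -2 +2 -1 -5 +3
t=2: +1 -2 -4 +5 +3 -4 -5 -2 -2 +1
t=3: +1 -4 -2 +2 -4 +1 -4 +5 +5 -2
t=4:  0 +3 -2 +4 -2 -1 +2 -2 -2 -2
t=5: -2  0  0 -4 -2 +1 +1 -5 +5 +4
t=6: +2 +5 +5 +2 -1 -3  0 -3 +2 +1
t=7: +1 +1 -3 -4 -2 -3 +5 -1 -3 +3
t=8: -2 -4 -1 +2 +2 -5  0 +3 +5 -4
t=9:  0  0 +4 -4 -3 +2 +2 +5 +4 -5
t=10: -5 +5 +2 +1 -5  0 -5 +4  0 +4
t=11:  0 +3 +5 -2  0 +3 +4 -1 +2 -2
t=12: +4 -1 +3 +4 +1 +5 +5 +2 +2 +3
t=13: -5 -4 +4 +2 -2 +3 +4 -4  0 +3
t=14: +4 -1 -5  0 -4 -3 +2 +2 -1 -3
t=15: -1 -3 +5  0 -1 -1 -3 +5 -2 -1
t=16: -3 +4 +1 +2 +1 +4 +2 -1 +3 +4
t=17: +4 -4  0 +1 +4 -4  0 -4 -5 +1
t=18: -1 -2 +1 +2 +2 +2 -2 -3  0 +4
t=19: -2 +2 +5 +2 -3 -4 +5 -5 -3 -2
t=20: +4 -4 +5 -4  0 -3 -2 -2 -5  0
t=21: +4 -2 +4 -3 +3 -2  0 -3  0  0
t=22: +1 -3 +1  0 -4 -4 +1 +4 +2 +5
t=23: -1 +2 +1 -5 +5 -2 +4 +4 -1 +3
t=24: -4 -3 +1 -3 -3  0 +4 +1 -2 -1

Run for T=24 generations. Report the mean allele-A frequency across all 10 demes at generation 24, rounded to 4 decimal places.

t=0: k=[0 0 0 0 0 0 0 0 63 0]
t=1: x=[0.0000 0.0000 0.0000 0.0000 0.0000 0.0000 0.0000 3.1500 56.7000 3.1500] k=[0 0 0 0 0 0 0 2 52 6]
t=2: x=[0.0000 0.0000 0.0000 0.0000 0.0000 0.0000 0.1000 4.4000 47.2000 8.3000] k=[0 0 0 0 0 0 0 2 45 9]
t=3: x=[0.0000 0.0000 0.0000 0.0000 0.0000 0.0000 0.1000 4.0500 41.0500 10.8000] k=[0 0 0 0 0 0 0 9 46 9]
t=4: x=[0.0000 0.0000 0.0000 0.0000 0.0000 0.0000 0.4500 10.4000 42.3000 10.8500] k=[0 0 0 0 0 0 2 8 40 9]
t=5: x=[0.0000 0.0000 0.0000 0.0000 0.0000 0.1000 2.2000 9.3000 36.8500 10.5500] k=[0 0 0 0 0 1 3 4 42 15]
t=6: x=[0.0000 0.0000 0.0000 0.0000 0.0500 1.0500 2.9500 5.8500 38.7500 16.3500] k=[0 0 0 0 0 0 3 3 41 17]
t=7: x=[0.0000 0.0000 0.0000 0.0000 0.0000 0.1500 2.8500 4.9000 37.9000 18.2000] k=[0 0 0 0 0 0 8 4 35 21]
t=8: x=[0.0000 0.0000 0.0000 0.0000 0.0000 0.4000 7.4000 5.7500 32.7500 21.7000] k=[0 0 0 0 0 0 7 9 38 18]
t=9: x=[0.0000 0.0000 0.0000 0.0000 0.0000 0.3500 6.7500 10.3500 35.5500 19.0000] k=[0 0 0 0 0 2 9 15 40 14]
t=10: x=[0.0000 0.0000 0.0000 0.0000 0.1000 2.2500 8.9500 15.9500 37.4500 15.3000] k=[0 0 0 0 0 2 4 20 37 19]
t=11: x=[0.0000 0.0000 0.0000 0.0000 0.1000 2.0000 4.7000 20.0500 35.2500 19.9000] k=[0 0 0 0 0 5 9 19 37 18]
t=12: x=[0.0000 0.0000 0.0000 0.0000 0.2500 4.9500 9.3000 19.4000 35.1500 18.9500] k=[0 0 0 0 1 10 14 21 37 22]
t=13: x=[0.0000 0.0000 0.0000 0.0500 1.4000 9.7500 14.1500 21.4500 35.4500 22.7500] k=[0 0 0 2 0 13 18 17 35 26]
t=14: x=[0.0000 0.0000 0.1000 1.8000 0.7500 12.6000 17.7000 17.9500 33.6500 26.4500] k=[0 0 0 2 0 10 20 20 33 23]
t=15: x=[0.0000 0.0000 0.1000 1.8000 0.6000 10.0000 19.5000 20.6500 31.8500 23.5000] k=[0 0 5 2 0 9 17 26 30 23]
t=16: x=[0.0000 0.2500 4.6000 2.0500 0.5500 8.9500 17.0500 25.7500 29.4500 23.3500] k=[0 4 6 4 2 13 19 25 32 27]
t=17: x=[0.2000 3.9000 5.8000 4.0000 2.6500 12.7500 19.0000 25.0500 31.4000 27.2500] k=[4 0 6 5 7 9 19 21 26 28]
t=18: x=[3.8000 0.5000 5.6500 5.1500 7.0000 9.4000 18.6000 21.1500 25.8500 27.9000] k=[3 0 7 7 9 11 17 18 26 32]
t=19: x=[2.8500 0.5000 6.6500 7.1000 9.0000 11.2000 16.7500 18.3500 25.9000 31.7000] k=[1 3 12 9 6 7 22 13 23 30]
t=20: x=[1.1000 3.3500 11.4000 9.0000 6.2000 7.7000 20.8000 13.9500 22.8500 29.6500] k=[5 0 16 5 6 5 19 12 18 30]
t=21: x=[4.7500 1.0500 14.6500 5.6000 5.9000 5.7500 17.9500 12.6500 18.3000 29.4000] k=[9 0 19 3 9 4 18 10 18 29]
t=22: x=[8.5500 1.4000 17.2500 4.1000 8.4500 4.9500 16.9000 10.8000 18.1500 28.4500] k=[10 0 18 4 4 1 18 15 20 33]
t=23: x=[9.5000 1.4000 16.4000 4.7000 3.8500 2.0000 17.0000 15.4000 20.4000 32.3500] k=[9 3 17 0 9 0 21 19 19 35]
t=24: x=[8.7000 4.0000 15.4500 1.3000 8.1000 1.5000 19.8500 19.1000 19.8000 34.2000] k=[5 1 16 0 5 2 24 20 18 33]

0.1319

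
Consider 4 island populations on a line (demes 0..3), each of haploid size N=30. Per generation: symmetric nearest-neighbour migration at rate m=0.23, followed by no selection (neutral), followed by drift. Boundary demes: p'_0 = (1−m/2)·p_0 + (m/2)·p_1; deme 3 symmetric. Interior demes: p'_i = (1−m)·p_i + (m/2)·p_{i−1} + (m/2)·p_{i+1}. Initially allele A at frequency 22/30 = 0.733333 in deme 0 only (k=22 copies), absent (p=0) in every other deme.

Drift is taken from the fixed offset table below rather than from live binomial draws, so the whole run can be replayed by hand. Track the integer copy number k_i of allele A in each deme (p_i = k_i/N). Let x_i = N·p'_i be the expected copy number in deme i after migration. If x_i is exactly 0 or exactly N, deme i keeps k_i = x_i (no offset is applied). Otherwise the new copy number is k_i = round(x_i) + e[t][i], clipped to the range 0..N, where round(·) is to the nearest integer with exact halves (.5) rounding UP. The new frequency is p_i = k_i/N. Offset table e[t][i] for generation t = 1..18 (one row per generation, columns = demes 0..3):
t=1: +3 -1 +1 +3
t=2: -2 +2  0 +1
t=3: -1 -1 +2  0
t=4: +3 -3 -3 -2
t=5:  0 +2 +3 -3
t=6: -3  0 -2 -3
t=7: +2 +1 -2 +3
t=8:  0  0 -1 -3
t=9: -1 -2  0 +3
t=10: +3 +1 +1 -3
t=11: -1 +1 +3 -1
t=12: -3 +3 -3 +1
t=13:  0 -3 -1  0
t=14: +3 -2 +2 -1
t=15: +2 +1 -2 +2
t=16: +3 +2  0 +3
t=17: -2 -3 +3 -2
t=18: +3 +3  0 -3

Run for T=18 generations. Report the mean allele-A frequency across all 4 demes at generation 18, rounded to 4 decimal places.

0.2667

t=0: k=[22 0 0 0]
t=1: x=[19.4700 2.5300 0.0000 0.0000] k=[22 2 0 0]
t=2: x=[19.7000 4.0700 0.2300 0.0000] k=[18 6 0 0]
t=3: x=[16.6200 6.6900 0.6900 0.0000] k=[16 6 3 0]
t=4: x=[14.8500 6.8050 3.0000 0.3450] k=[18 4 0 0]
t=5: x=[16.3900 5.1500 0.4600 0.0000] k=[16 7 3 0]
t=6: x=[14.9650 7.5750 3.1150 0.3450] k=[12 8 1 0]
t=7: x=[11.5400 7.6550 1.6900 0.1150] k=[14 9 0 3]
t=8: x=[13.4250 8.5400 1.3800 2.6550] k=[13 9 0 0]
t=9: x=[12.5400 8.4250 1.0350 0.0000] k=[12 6 1 0]
t=10: x=[11.3100 6.1150 1.4600 0.1150] k=[14 7 2 0]
t=11: x=[13.1950 7.2300 2.3450 0.2300] k=[12 8 5 0]
t=12: x=[11.5400 8.1150 4.7700 0.5750] k=[9 11 2 2]
t=13: x=[9.2300 9.7350 3.0350 2.0000] k=[9 7 2 2]
t=14: x=[8.7700 6.6550 2.5750 2.0000] k=[12 5 5 1]
t=15: x=[11.1950 5.8050 4.5400 1.4600] k=[13 7 3 3]
t=16: x=[12.3100 7.2300 3.4600 3.0000] k=[15 9 3 6]
t=17: x=[14.3100 9.0000 4.0350 5.6550] k=[12 6 7 4]
t=18: x=[11.3100 6.8050 6.5400 4.3450] k=[14 10 7 1]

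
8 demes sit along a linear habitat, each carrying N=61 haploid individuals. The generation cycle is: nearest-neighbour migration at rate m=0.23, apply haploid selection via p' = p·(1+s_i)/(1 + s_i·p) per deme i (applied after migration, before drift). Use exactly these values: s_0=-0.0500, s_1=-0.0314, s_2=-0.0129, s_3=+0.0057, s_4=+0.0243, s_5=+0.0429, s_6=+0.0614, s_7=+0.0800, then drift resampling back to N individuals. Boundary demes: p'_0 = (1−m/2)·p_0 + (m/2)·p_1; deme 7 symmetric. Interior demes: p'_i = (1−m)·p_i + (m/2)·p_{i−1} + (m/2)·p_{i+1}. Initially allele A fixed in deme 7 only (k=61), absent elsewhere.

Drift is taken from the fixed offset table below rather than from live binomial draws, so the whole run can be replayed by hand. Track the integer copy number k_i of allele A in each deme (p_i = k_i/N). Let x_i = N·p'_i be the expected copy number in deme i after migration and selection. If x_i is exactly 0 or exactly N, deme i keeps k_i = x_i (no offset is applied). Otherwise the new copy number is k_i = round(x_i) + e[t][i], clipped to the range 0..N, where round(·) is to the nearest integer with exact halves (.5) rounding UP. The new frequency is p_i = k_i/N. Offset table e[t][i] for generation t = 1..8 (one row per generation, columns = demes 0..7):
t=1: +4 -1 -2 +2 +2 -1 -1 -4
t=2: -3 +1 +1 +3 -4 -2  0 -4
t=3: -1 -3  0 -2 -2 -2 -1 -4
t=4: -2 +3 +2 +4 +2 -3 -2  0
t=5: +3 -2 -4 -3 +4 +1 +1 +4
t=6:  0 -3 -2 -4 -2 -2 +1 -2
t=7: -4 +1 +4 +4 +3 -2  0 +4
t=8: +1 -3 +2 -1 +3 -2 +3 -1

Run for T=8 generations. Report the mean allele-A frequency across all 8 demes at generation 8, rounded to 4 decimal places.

t=0: k=[0 0 0 0 0 0 0 61]
t=1: x=[0.0000 0.0000 0.0000 0.0000 0.0000 0.0000 7.3935 54.4488] k=[0 0 0 0 0 0 6 50]
t=2: x=[0.0000 0.0000 0.0000 0.0000 0.0000 0.7193 10.8930 45.8339] k=[0 0 0 0 0 0 11 42]
t=3: x=[0.0000 0.0000 0.0000 0.0000 0.0000 1.3181 13.9301 39.5178] k=[0 0 0 0 0 0 13 36]
t=4: x=[0.0000 0.0000 0.0000 0.0000 0.0000 1.5575 14.8079 34.5136] k=[0 0 0 0 0 0 13 35]
t=5: x=[0.0000 0.0000 0.0000 0.0000 0.0000 1.5575 14.6892 33.6353] k=[0 0 0 0 0 3 16 38]
t=6: x=[0.0000 0.0000 0.0000 0.0000 0.3533 4.3154 17.7761 36.6048] k=[0 0 0 0 0 2 19 35]
t=7: x=[0.0000 0.0000 0.0000 0.0000 0.2356 3.8747 19.6706 34.3203] k=[0 0 0 0 3 2 20 38]
t=8: x=[0.0000 0.0000 0.0000 0.3470 2.5991 4.3517 20.8091 37.0582] k=[0 0 0 0 6 2 24 36]

0.1393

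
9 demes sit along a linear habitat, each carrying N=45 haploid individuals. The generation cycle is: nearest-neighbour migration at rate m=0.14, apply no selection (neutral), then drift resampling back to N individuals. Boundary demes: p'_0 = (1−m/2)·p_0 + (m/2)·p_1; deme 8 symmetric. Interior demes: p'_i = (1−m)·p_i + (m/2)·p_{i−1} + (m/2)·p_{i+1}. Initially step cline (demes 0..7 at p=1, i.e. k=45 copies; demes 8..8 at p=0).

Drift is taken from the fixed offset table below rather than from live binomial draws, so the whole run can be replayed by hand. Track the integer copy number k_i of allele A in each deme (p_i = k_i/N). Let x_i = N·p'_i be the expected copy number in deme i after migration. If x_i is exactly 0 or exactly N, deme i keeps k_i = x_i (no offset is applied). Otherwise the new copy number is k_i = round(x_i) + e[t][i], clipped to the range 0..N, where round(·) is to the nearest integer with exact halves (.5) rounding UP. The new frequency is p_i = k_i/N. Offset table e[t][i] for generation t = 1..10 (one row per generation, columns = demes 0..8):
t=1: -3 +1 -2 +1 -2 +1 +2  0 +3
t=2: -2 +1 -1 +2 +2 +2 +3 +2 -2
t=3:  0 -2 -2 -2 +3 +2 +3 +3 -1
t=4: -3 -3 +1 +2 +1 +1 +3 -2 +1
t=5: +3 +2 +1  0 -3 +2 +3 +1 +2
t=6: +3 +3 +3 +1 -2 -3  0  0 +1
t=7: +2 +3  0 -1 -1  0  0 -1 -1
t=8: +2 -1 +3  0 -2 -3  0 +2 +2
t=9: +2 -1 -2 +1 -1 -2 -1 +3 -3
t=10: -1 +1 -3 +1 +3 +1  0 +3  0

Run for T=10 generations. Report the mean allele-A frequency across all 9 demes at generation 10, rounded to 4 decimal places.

0.9062

t=0: k=[45 45 45 45 45 45 45 45 0]
t=1: x=[45.0000 45.0000 45.0000 45.0000 45.0000 45.0000 45.0000 41.8500 3.1500] k=[45 45 45 45 45 45 45 42 6]
t=2: x=[45.0000 45.0000 45.0000 45.0000 45.0000 45.0000 44.7900 39.6900 8.5200] k=[45 45 45 45 45 45 45 42 7]
t=3: x=[45.0000 45.0000 45.0000 45.0000 45.0000 45.0000 44.7900 39.7600 9.4500] k=[45 45 45 45 45 45 45 43 8]
t=4: x=[45.0000 45.0000 45.0000 45.0000 45.0000 45.0000 44.8600 40.6900 10.4500] k=[45 45 45 45 45 45 45 39 11]
t=5: x=[45.0000 45.0000 45.0000 45.0000 45.0000 45.0000 44.5800 37.4600 12.9600] k=[45 45 45 45 45 45 45 38 15]
t=6: x=[45.0000 45.0000 45.0000 45.0000 45.0000 45.0000 44.5100 36.8800 16.6100] k=[45 45 45 45 45 45 45 37 18]
t=7: x=[45.0000 45.0000 45.0000 45.0000 45.0000 45.0000 44.4400 36.2300 19.3300] k=[45 45 45 45 45 45 44 35 18]
t=8: x=[45.0000 45.0000 45.0000 45.0000 45.0000 44.9300 43.4400 34.4400 19.1900] k=[45 45 45 45 45 42 43 36 21]
t=9: x=[45.0000 45.0000 45.0000 45.0000 44.7900 42.2800 42.4400 35.4400 22.0500] k=[45 45 45 45 44 40 41 38 19]
t=10: x=[45.0000 45.0000 45.0000 44.9300 43.7900 40.3500 40.7200 36.8800 20.3300] k=[45 45 45 45 45 41 41 40 20]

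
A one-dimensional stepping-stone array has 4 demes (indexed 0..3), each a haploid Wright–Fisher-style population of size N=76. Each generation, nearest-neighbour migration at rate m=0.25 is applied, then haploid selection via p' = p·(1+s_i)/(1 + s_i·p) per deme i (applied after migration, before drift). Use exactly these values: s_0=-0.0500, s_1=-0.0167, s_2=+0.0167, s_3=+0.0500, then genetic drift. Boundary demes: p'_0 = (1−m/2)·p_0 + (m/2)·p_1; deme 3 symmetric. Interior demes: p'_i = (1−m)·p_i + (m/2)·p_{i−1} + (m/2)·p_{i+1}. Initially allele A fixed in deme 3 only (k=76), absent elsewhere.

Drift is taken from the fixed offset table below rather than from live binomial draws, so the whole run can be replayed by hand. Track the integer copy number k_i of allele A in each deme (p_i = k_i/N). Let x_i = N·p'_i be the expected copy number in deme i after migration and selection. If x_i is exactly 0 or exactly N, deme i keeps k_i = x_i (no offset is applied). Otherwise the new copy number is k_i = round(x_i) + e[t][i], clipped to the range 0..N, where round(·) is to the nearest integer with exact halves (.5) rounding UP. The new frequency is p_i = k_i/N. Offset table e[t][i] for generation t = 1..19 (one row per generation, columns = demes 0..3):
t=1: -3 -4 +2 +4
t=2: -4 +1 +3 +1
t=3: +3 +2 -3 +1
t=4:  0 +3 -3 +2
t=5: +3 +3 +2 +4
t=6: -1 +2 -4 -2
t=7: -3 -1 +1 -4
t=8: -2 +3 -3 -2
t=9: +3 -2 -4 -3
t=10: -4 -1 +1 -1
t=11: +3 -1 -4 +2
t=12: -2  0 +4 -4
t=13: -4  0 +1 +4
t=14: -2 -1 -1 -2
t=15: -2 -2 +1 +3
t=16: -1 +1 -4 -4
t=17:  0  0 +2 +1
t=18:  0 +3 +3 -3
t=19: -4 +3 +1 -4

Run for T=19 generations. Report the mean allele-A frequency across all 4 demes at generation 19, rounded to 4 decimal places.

0.2533

t=0: k=[0 0 0 76]
t=1: x=[0.0000 0.0000 9.6385 66.8982] k=[0 0 12 71]
t=2: x=[0.0000 1.4754 18.1024 64.1222] k=[0 2 21 65]
t=3: x=[0.2375 4.0598 24.3985 60.1216] k=[3 6 21 61]
t=4: x=[3.2134 7.3869 24.3985 56.7107] k=[3 10 21 59]
t=5: x=[3.6907 10.3485 24.6500 54.9995] k=[7 13 27 59]
t=6: x=[7.4002 13.8087 29.5486 55.7333] k=[6 16 26 54]
t=7: x=[6.9205 15.7883 28.5446 51.3200] k=[4 15 30 47]
t=8: x=[5.1244 15.2932 30.5521 45.7676] k=[3 18 28 44]
t=9: x=[4.6462 17.1503 29.0466 42.9142] k=[8 15 25 40]
t=10: x=[8.4808 15.1695 25.9071 39.0517] k=[4 14 27 38]
t=11: x=[5.0048 14.1797 27.0378 37.5514] k=[8 13 23 40]
t=12: x=[8.2405 13.4377 24.1470 38.8019] k=[6 13 28 35]
t=13: x=[6.5609 13.8087 27.2890 35.0445] k=[3 14 28 39]
t=14: x=[4.1682 14.1797 27.9169 38.5520] k=[2 13 27 37]
t=15: x=[3.2134 13.1904 26.7866 36.6749] k=[1 11 28 40]
t=16: x=[2.1407 11.7072 27.6657 39.4264] k=[1 13 24 35]
t=17: x=[2.3789 12.6959 24.2728 34.5421] k=[2 13 26 36]
t=18: x=[3.2134 13.0668 25.9071 35.6720] k=[3 16 29 33]
t=19: x=[4.4072 15.7883 28.1680 33.4106] k=[0 19 29 29]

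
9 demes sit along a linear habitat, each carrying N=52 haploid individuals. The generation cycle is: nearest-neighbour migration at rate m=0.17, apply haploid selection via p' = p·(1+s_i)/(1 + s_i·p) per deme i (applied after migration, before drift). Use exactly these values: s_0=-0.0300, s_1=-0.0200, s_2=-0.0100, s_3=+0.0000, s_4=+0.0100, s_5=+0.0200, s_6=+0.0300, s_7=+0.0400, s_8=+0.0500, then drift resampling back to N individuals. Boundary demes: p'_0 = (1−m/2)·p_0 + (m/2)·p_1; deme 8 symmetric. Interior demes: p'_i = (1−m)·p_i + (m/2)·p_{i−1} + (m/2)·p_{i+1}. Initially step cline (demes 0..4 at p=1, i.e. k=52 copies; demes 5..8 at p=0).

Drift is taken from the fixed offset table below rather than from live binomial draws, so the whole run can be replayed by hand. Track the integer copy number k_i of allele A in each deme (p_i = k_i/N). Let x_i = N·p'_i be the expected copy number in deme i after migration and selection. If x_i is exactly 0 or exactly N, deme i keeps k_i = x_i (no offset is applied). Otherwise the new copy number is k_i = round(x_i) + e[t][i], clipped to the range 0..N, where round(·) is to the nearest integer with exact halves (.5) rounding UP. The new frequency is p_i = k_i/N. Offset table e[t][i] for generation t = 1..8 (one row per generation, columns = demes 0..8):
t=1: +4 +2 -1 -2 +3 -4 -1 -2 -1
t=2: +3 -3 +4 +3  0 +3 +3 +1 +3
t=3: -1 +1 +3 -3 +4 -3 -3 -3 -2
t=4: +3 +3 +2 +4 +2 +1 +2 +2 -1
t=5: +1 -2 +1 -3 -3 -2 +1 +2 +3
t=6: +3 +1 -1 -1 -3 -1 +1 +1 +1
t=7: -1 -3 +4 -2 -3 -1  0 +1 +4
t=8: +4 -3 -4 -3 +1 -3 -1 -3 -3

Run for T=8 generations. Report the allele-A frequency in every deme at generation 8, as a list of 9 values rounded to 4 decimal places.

[1.0000, 0.8846, 0.9038, 0.8077, 0.6538, 0.2308, 0.1346, 0.0192, 0.0385]

t=0: k=[52 52 52 52 52 0 0 0 0]
t=1: x=[52.0000 52.0000 52.0000 52.0000 47.6201 4.5007 0.0000 0.0000 0.0000] k=[52 52 52 52 51 1 0 0 0]
t=2: x=[52.0000 52.0000 52.0000 51.9150 46.8811 5.2579 0.0875 0.0000 0.0000] k=[52 52 52 52 47 8 3 0 0]
t=3: x=[52.0000 52.0000 52.0000 51.5750 44.1764 11.0615 3.2591 0.2651 0.0000] k=[52 52 52 49 48 8 0 0 0]
t=4: x=[52.0000 52.0000 51.7424 49.1700 44.7473 10.8895 0.7001 0.0000 0.0000] k=[52 52 52 52 47 12 3 0 0]
t=5: x=[52.0000 52.0000 52.0000 51.5750 44.5140 14.4154 3.6080 0.2651 0.0000] k=[52 52 52 49 42 12 5 2 0]
t=6: x=[52.0000 52.0000 51.7424 48.6600 40.1364 14.1581 5.4833 2.1649 0.1785] k=[52 52 51 48 37 13 6 3 1]
t=7: x=[52.0000 51.9133 50.8185 47.3200 36.0054 14.6525 6.5064 3.2008 1.2271] k=[52 49 52 45 33 14 7 4 5]
t=8: x=[51.7372 49.4617 51.1416 44.5750 32.5264 15.2324 7.5283 4.4986 5.1365] k=[52 46 47 42 34 12 7 1 2]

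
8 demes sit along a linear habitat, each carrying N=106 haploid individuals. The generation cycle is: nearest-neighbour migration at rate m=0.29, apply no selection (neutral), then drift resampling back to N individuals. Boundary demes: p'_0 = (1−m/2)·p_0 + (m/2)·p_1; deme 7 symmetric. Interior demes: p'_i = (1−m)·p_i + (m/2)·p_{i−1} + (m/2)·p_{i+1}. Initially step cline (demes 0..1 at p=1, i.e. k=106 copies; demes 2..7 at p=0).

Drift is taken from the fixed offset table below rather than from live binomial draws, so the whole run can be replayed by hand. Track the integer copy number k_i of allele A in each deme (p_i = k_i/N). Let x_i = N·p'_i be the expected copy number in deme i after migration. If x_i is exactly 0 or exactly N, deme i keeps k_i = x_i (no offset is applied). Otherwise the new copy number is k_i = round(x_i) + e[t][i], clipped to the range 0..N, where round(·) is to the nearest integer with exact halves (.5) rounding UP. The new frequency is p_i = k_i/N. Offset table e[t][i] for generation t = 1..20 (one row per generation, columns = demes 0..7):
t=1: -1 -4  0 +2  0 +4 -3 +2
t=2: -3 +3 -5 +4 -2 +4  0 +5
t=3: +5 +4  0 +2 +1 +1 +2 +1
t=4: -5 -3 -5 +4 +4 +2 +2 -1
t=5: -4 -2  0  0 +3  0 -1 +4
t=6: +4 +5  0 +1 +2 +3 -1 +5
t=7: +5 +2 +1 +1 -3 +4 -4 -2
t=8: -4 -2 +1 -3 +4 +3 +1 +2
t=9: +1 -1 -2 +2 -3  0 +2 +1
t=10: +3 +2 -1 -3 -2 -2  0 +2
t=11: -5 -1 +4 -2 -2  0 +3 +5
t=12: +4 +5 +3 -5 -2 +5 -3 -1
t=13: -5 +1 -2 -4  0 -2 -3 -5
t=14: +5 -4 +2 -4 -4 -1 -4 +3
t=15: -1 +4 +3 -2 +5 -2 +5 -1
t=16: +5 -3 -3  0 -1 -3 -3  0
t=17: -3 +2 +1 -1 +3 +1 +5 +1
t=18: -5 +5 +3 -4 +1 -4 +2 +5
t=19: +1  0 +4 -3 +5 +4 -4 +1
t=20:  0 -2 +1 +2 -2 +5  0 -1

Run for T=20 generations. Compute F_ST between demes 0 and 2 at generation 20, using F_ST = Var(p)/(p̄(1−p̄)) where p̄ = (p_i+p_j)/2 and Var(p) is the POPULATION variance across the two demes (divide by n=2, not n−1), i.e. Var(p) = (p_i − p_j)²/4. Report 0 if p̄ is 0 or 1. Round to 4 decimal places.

0.0322

t=0: k=[106 106 0 0 0 0 0 0]
t=1: x=[106.0000 90.6300 15.3700 0.0000 0.0000 0.0000 0.0000 0.0000] k=[106 87 15 0 0 0 0 0]
t=2: x=[103.2450 79.3150 23.2650 2.1750 0.0000 0.0000 0.0000 0.0000] k=[100 82 18 6 0 0 0 0]
t=3: x=[97.3900 75.3300 25.5400 6.8700 0.8700 0.0000 0.0000 0.0000] k=[102 79 26 9 2 0 0 0]
t=4: x=[98.6650 74.6500 31.2200 10.4500 2.7250 0.2900 0.0000 0.0000] k=[94 72 26 14 7 2 0 0]
t=5: x=[90.8100 68.5200 30.9300 14.7250 7.2900 2.4350 0.2900 0.0000] k=[87 67 31 15 10 2 0 0]
t=6: x=[84.1000 64.6800 33.9000 16.5950 9.5650 2.8700 0.2900 0.0000] k=[88 70 34 18 12 6 0 0]
t=7: x=[85.3900 67.3900 36.9000 19.4500 12.0000 6.0000 0.8700 0.0000] k=[90 69 38 20 9 10 0 0]
t=8: x=[86.9550 67.5500 39.8850 21.0150 10.7400 8.4050 1.4500 0.0000] k=[83 66 41 18 15 11 2 0]
t=9: x=[80.5350 64.8400 41.2900 20.9000 14.8550 10.2750 3.0150 0.2900] k=[82 64 39 23 12 10 5 1]
t=10: x=[79.3900 62.9850 40.3050 23.7250 13.3050 9.5650 5.1450 1.5800] k=[82 65 39 21 11 8 5 4]
t=11: x=[79.5350 63.6950 40.1600 22.1600 12.0150 8.0000 5.2900 4.1450] k=[75 63 44 20 10 8 8 9]
t=12: x=[73.2600 61.9850 43.2750 22.0300 11.1600 8.2900 8.1450 8.8550] k=[77 67 46 17 9 13 5 8]
t=13: x=[75.5500 65.4050 44.8400 20.0450 10.7400 11.2600 6.5950 7.5650] k=[71 66 43 16 11 9 4 3]
t=14: x=[70.2750 63.3900 42.4200 19.1900 11.4350 8.5650 4.5800 3.1450] k=[75 59 44 15 7 8 1 6]
t=15: x=[72.6800 59.1450 41.9700 18.0450 8.3050 6.8400 2.7400 5.2750] k=[72 63 45 16 13 5 8 4]
t=16: x=[70.6950 61.6950 43.4050 19.7700 12.2750 6.5950 6.9850 4.5800] k=[76 59 40 20 11 4 4 5]
t=17: x=[73.5350 58.7100 39.8550 21.5950 11.2900 5.0150 4.1450 4.8550] k=[71 61 41 21 14 6 9 6]
t=18: x=[69.5500 59.5500 41.0000 22.8850 13.8550 7.5950 8.1300 6.4350] k=[65 65 44 19 15 4 10 11]
t=19: x=[65.0000 61.9550 43.4200 22.0450 13.9850 6.4650 9.2750 10.8550] k=[66 62 47 19 19 10 5 12]
t=20: x=[65.4200 60.4050 45.1150 23.0600 17.6950 10.5800 6.7400 10.9850] k=[65 58 46 25 16 16 7 10]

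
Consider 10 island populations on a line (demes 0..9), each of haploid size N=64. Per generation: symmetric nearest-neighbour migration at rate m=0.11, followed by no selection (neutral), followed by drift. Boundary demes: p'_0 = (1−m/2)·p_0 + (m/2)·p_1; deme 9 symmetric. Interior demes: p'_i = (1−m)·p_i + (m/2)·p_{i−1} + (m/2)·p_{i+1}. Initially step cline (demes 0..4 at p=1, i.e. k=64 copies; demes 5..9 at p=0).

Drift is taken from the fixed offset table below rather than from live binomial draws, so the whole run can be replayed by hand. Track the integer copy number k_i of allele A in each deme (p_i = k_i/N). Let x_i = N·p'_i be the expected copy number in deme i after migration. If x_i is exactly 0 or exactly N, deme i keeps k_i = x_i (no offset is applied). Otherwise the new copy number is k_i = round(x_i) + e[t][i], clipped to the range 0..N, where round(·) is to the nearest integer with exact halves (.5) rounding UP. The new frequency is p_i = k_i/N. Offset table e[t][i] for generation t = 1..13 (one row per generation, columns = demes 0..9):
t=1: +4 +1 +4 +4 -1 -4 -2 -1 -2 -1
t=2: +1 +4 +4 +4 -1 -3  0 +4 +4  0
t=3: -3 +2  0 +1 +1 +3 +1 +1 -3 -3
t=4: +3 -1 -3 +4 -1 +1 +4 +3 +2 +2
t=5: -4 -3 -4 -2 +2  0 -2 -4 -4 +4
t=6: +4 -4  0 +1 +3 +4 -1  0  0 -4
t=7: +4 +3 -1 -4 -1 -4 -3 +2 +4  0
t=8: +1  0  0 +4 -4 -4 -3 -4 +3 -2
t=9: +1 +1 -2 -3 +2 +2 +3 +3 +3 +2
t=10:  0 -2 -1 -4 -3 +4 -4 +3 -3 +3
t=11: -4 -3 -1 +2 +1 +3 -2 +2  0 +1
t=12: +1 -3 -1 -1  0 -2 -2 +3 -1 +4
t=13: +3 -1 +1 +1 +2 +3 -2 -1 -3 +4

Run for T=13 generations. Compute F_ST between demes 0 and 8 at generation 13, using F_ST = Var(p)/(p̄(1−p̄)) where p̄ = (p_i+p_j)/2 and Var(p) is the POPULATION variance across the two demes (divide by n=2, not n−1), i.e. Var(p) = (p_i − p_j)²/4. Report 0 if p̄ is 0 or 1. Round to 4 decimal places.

1.0000

t=0: k=[64 64 64 64 64 0 0 0 0 0]
t=1: x=[64.0000 64.0000 64.0000 64.0000 60.4800 3.5200 0.0000 0.0000 0.0000 0.0000] k=[64 64 64 64 59 0 0 0 0 0]
t=2: x=[64.0000 64.0000 64.0000 63.7250 56.0300 3.2450 0.0000 0.0000 0.0000 0.0000] k=[64 64 64 64 55 0 0 0 0 0]
t=3: x=[64.0000 64.0000 64.0000 63.5050 52.4700 3.0250 0.0000 0.0000 0.0000 0.0000] k=[64 64 64 64 53 6 0 0 0 0]
t=4: x=[64.0000 64.0000 64.0000 63.3950 51.0200 8.2550 0.3300 0.0000 0.0000 0.0000] k=[64 64 64 64 50 9 4 0 0 0]
t=5: x=[64.0000 64.0000 64.0000 63.2300 48.5150 10.9800 4.0550 0.2200 0.0000 0.0000] k=[64 64 64 61 51 11 2 0 0 0]
t=6: x=[64.0000 64.0000 63.8350 60.6150 49.3500 12.7050 2.3850 0.1100 0.0000 0.0000] k=[64 64 64 62 52 17 1 0 0 0]
t=7: x=[64.0000 64.0000 63.8900 61.5600 50.6250 18.0450 1.8250 0.0550 0.0000 0.0000] k=[64 64 63 58 50 14 0 2 0 0]
t=8: x=[64.0000 63.9450 62.7800 57.8350 48.4600 15.2100 0.8800 1.7800 0.1100 0.0000] k=[64 64 63 62 44 11 0 0 3 0]
t=9: x=[64.0000 63.9450 63.0000 61.0650 43.1750 12.2100 0.6050 0.1650 2.6700 0.1650] k=[64 64 61 58 45 14 4 3 6 2]
t=10: x=[64.0000 63.8350 61.0000 57.4500 44.0100 15.1550 4.4950 3.2200 5.6150 2.2200] k=[64 62 60 53 41 19 0 6 3 5]
t=11: x=[63.8900 62.0000 59.7250 52.7250 40.4500 19.1650 1.3750 5.5050 3.2750 4.8900] k=[60 59 59 55 41 22 0 8 3 6]
t=12: x=[59.9450 59.0550 58.7800 54.4500 40.7250 21.8350 1.6500 7.2850 3.4400 5.8350] k=[61 56 58 53 41 20 0 10 2 10]
t=13: x=[60.7250 56.3850 57.6150 52.6150 40.5050 20.0550 1.6500 9.0100 2.8800 9.5600] k=[64 55 59 54 43 23 0 8 0 14]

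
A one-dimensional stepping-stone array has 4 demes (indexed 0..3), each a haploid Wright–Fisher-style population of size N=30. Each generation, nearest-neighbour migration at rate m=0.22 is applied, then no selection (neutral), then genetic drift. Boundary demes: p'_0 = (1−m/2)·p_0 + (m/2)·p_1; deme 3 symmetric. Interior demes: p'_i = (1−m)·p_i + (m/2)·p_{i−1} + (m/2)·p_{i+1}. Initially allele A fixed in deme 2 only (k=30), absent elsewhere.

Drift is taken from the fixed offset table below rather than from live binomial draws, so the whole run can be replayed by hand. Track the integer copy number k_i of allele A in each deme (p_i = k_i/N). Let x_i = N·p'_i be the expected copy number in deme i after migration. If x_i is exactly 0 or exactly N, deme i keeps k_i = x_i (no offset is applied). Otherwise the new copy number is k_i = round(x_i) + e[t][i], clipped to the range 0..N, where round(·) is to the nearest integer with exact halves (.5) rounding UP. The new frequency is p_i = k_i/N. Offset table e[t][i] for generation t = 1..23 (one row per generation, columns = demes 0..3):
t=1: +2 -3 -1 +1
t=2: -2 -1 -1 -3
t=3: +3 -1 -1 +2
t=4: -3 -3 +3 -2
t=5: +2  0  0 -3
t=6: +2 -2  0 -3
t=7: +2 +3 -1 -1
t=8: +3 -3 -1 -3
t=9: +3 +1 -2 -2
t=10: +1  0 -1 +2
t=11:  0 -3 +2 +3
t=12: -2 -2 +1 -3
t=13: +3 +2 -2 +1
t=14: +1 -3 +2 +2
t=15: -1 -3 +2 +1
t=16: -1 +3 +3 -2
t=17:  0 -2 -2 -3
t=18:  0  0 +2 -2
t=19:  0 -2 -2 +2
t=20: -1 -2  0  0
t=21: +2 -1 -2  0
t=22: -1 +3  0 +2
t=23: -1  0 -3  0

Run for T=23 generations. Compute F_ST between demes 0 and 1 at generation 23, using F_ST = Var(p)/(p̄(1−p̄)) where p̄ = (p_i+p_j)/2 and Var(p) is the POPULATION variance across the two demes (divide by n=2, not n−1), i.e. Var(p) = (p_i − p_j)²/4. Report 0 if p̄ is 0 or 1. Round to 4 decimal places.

0.0123

t=0: k=[0 0 30 0]
t=1: x=[0.0000 3.3000 23.4000 3.3000] k=[0 0 22 4]
t=2: x=[0.0000 2.4200 17.6000 5.9800] k=[0 1 17 3]
t=3: x=[0.1100 2.6500 13.7000 4.5400] k=[3 2 13 7]
t=4: x=[2.8900 3.3200 11.1300 7.6600] k=[0 0 14 6]
t=5: x=[0.0000 1.5400 11.5800 6.8800] k=[0 2 12 4]
t=6: x=[0.2200 2.8800 10.0200 4.8800] k=[2 1 10 2]
t=7: x=[1.8900 2.1000 8.1300 2.8800] k=[4 5 7 2]
t=8: x=[4.1100 5.1100 6.2300 2.5500] k=[7 2 5 0]
t=9: x=[6.4500 2.8800 4.1200 0.5500] k=[9 4 2 0]
t=10: x=[8.4500 4.3300 2.0000 0.2200] k=[9 4 1 2]
t=11: x=[8.4500 4.2200 1.4400 1.8900] k=[8 1 3 5]
t=12: x=[7.2300 1.9900 3.0000 4.7800] k=[5 0 4 2]
t=13: x=[4.4500 0.9900 3.3400 2.2200] k=[7 3 1 3]
t=14: x=[6.5600 3.2200 1.4400 2.7800] k=[8 0 3 5]
t=15: x=[7.1200 1.2100 2.8900 4.7800] k=[6 0 5 6]
t=16: x=[5.3400 1.2100 4.5600 5.8900] k=[4 4 8 4]
t=17: x=[4.0000 4.4400 7.1200 4.4400] k=[4 2 5 1]
t=18: x=[3.7800 2.5500 4.2300 1.4400] k=[4 3 6 0]
t=19: x=[3.8900 3.4400 5.0100 0.6600] k=[4 1 3 3]
t=20: x=[3.6700 1.5500 2.7800 3.0000] k=[3 0 3 3]
t=21: x=[2.6700 0.6600 2.6700 3.0000] k=[5 0 1 3]
t=22: x=[4.4500 0.6600 1.1100 2.7800] k=[3 4 1 5]
t=23: x=[3.1100 3.5600 1.7700 4.5600] k=[2 4 0 5]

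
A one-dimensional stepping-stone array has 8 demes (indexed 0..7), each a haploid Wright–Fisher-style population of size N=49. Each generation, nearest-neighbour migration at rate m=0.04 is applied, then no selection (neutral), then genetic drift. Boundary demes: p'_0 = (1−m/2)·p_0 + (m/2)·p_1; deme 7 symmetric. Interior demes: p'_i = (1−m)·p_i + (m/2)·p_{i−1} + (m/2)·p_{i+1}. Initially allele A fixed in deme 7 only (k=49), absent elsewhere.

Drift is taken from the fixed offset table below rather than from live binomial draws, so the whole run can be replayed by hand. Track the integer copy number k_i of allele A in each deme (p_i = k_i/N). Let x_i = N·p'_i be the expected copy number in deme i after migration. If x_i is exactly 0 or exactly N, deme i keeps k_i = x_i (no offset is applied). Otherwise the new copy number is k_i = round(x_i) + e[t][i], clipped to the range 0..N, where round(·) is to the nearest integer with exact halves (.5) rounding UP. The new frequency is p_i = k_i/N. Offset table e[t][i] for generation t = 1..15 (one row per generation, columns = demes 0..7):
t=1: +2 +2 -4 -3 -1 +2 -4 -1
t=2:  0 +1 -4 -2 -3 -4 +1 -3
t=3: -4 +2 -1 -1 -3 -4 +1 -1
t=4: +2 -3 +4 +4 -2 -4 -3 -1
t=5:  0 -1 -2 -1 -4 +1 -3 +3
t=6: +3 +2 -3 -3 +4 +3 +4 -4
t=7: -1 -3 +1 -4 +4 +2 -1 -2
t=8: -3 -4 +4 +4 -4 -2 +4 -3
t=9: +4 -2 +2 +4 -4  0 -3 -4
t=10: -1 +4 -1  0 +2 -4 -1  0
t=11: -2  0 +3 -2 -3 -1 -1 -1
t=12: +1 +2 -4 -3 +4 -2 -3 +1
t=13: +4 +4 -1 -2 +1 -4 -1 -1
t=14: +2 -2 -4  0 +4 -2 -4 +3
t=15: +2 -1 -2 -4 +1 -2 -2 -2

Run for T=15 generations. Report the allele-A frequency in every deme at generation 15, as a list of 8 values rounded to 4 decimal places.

t=0: k=[0 0 0 0 0 0 0 49]
t=1: x=[0.0000 0.0000 0.0000 0.0000 0.0000 0.0000 0.9800 48.0200] k=[0 0 0 0 0 0 0 47]
t=2: x=[0.0000 0.0000 0.0000 0.0000 0.0000 0.0000 0.9400 46.0600] k=[0 0 0 0 0 0 2 43]
t=3: x=[0.0000 0.0000 0.0000 0.0000 0.0000 0.0400 2.7800 42.1800] k=[0 0 0 0 0 0 4 41]
t=4: x=[0.0000 0.0000 0.0000 0.0000 0.0000 0.0800 4.6600 40.2600] k=[0 0 0 0 0 0 2 39]
t=5: x=[0.0000 0.0000 0.0000 0.0000 0.0000 0.0400 2.7000 38.2600] k=[0 0 0 0 0 1 0 41]
t=6: x=[0.0000 0.0000 0.0000 0.0000 0.0200 0.9600 0.8400 40.1800] k=[0 0 0 0 4 4 5 36]
t=7: x=[0.0000 0.0000 0.0000 0.0800 3.9200 4.0200 5.6000 35.3800] k=[0 0 0 0 8 6 5 33]
t=8: x=[0.0000 0.0000 0.0000 0.1600 7.8000 6.0200 5.5800 32.4400] k=[0 0 0 4 4 4 10 29]
t=9: x=[0.0000 0.0000 0.0800 3.9200 4.0000 4.1200 10.2600 28.6200] k=[0 0 2 8 0 4 7 25]
t=10: x=[0.0000 0.0400 2.0800 7.7200 0.2400 3.9800 7.3000 24.6400] k=[0 4 1 8 2 0 6 25]
t=11: x=[0.0800 3.8600 1.2000 7.7400 2.0800 0.1600 6.2600 24.6200] k=[0 4 4 6 0 0 5 24]
t=12: x=[0.0800 3.9200 4.0400 5.8400 0.1200 0.1000 5.2800 23.6200] k=[1 6 0 3 4 0 2 25]
t=13: x=[1.1000 5.7800 0.1800 2.9600 3.9000 0.1200 2.4200 24.5400] k=[5 10 0 1 5 0 1 24]
t=14: x=[5.1000 9.7000 0.2200 1.0600 4.8200 0.1200 1.4400 23.5400] k=[7 8 0 1 9 0 0 27]
t=15: x=[7.0200 7.8200 0.1800 1.1400 8.6600 0.1800 0.5400 26.4600] k=[9 7 0 0 10 0 0 24]

[0.1837, 0.1429, 0.0000, 0.0000, 0.2041, 0.0000, 0.0000, 0.4898]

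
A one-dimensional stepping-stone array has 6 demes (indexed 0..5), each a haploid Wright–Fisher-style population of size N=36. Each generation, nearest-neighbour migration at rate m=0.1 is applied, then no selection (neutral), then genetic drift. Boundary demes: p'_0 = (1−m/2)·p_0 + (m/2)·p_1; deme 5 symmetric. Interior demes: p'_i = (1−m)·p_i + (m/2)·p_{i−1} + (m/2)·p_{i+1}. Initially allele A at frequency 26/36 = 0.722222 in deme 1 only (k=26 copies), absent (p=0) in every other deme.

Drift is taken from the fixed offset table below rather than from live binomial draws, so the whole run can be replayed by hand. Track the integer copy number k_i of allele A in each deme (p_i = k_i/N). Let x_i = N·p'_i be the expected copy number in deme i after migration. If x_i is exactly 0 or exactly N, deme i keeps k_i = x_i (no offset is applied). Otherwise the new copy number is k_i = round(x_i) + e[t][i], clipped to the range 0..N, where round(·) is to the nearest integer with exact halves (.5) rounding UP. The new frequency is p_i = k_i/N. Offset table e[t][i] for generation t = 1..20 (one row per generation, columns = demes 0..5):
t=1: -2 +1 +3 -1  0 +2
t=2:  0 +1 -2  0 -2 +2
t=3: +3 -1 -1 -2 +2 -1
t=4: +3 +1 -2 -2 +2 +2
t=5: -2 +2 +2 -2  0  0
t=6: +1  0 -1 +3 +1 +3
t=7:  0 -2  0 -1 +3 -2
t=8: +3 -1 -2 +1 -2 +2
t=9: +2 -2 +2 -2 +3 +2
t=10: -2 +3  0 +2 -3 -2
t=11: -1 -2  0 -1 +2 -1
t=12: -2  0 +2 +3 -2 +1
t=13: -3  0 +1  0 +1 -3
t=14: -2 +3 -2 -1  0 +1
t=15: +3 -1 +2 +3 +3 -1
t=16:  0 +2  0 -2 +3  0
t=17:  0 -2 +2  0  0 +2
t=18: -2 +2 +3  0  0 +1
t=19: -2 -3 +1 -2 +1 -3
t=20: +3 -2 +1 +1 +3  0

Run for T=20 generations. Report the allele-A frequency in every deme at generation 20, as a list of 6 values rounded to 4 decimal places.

[0.2222, 0.2500, 0.4167, 0.1667, 0.2778, 0.0000]

t=0: k=[0 26 0 0 0 0]
t=1: x=[1.3000 23.4000 1.3000 0.0000 0.0000 0.0000] k=[0 24 4 0 0 0]
t=2: x=[1.2000 21.8000 4.8000 0.2000 0.0000 0.0000] k=[1 23 3 0 0 0]
t=3: x=[2.1000 20.9000 3.8500 0.1500 0.0000 0.0000] k=[5 20 3 0 0 0]
t=4: x=[5.7500 18.4000 3.7000 0.1500 0.0000 0.0000] k=[9 19 2 0 0 0]
t=5: x=[9.5000 17.6500 2.7500 0.1000 0.0000 0.0000] k=[8 20 5 0 0 0]
t=6: x=[8.6000 18.6500 5.5000 0.2500 0.0000 0.0000] k=[10 19 5 3 0 0]
t=7: x=[10.4500 17.8500 5.6000 2.9500 0.1500 0.0000] k=[10 16 6 2 3 0]
t=8: x=[10.3000 15.2000 6.3000 2.2500 2.8000 0.1500] k=[13 14 4 3 1 2]
t=9: x=[13.0500 13.4500 4.4500 2.9500 1.1500 1.9500] k=[15 11 6 1 4 4]
t=10: x=[14.8000 10.9500 6.0000 1.4000 3.8500 4.0000] k=[13 14 6 3 1 2]
t=11: x=[13.0500 13.5500 6.2500 3.0500 1.1500 1.9500] k=[12 12 6 2 3 1]
t=12: x=[12.0000 11.7000 6.1000 2.2500 2.8500 1.1000] k=[10 12 8 5 1 2]
t=13: x=[10.1000 11.7000 8.0500 4.9500 1.2500 1.9500] k=[7 12 9 5 2 0]
t=14: x=[7.2500 11.6000 8.9500 5.0500 2.0500 0.1000] k=[5 15 7 4 2 1]
t=15: x=[5.5000 14.1000 7.2500 4.0500 2.0500 1.0500] k=[9 13 9 7 5 0]
t=16: x=[9.2000 12.6000 9.1000 7.0000 4.8500 0.2500] k=[9 15 9 5 8 0]
t=17: x=[9.3000 14.4000 9.1000 5.3500 7.4500 0.4000] k=[9 12 11 5 7 2]
t=18: x=[9.1500 11.8000 10.7500 5.4000 6.6500 2.2500] k=[7 14 14 5 7 3]
t=19: x=[7.3500 13.6500 13.5500 5.5500 6.7000 3.2000] k=[5 11 15 4 8 0]
t=20: x=[5.3000 10.9000 14.2500 4.7500 7.4000 0.4000] k=[8 9 15 6 10 0]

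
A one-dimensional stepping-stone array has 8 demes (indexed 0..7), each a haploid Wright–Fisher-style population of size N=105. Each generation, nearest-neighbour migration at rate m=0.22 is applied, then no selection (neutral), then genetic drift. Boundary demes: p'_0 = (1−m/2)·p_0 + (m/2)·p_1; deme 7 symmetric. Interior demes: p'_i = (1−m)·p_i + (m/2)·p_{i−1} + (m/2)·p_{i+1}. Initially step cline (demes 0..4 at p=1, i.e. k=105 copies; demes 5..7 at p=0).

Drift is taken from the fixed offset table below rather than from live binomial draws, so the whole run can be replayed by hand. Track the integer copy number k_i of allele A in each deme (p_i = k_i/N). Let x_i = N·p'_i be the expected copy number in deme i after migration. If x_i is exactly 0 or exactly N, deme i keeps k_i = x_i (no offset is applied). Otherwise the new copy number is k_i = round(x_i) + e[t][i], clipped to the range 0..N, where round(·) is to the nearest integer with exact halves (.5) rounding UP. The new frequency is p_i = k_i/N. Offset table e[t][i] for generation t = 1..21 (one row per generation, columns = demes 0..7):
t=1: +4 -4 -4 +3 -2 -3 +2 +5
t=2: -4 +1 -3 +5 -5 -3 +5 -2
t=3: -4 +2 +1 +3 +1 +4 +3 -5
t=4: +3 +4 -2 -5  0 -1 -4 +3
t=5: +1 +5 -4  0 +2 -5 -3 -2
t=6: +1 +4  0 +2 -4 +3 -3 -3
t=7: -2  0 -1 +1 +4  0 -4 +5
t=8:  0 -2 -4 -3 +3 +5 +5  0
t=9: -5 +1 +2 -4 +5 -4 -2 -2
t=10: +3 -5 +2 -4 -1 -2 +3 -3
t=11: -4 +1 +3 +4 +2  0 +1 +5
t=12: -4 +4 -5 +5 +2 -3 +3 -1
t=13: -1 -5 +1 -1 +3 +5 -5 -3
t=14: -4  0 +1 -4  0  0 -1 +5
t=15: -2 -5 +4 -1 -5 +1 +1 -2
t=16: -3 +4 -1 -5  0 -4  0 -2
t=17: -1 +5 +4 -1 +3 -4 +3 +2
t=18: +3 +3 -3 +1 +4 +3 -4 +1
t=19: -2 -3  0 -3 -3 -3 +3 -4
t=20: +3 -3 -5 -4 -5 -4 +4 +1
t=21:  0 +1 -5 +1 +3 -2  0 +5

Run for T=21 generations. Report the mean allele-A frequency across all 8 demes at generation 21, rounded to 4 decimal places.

t=0: k=[105 105 105 105 105 0 0 0]
t=1: x=[105.0000 105.0000 105.0000 105.0000 93.4500 11.5500 0.0000 0.0000] k=[105 105 105 105 91 9 0 0]
t=2: x=[105.0000 105.0000 105.0000 103.4600 83.5200 17.0300 0.9900 0.0000] k=[105 105 105 105 79 14 6 0]
t=3: x=[105.0000 105.0000 105.0000 102.1400 74.7100 20.2700 6.2200 0.6600] k=[105 105 105 105 76 24 9 0]
t=4: x=[105.0000 105.0000 105.0000 101.8100 73.4700 28.0700 9.6600 0.9900] k=[105 105 105 97 73 27 6 4]
t=5: x=[105.0000 105.0000 104.1200 95.2400 70.5800 29.7500 8.0900 4.2200] k=[105 105 100 95 73 25 5 2]
t=6: x=[105.0000 104.4500 100.0000 93.1300 70.1400 28.0800 6.8700 2.3300] k=[105 105 100 95 66 31 4 0]
t=7: x=[105.0000 104.4500 100.0000 92.3600 65.3400 31.8800 6.5300 0.4400] k=[105 104 99 93 69 32 3 5]
t=8: x=[104.8900 103.5600 98.8900 91.0200 67.5700 32.8800 6.4100 4.7800] k=[105 102 95 88 71 38 11 5]
t=9: x=[104.6700 101.5600 95.0000 86.9000 69.2400 38.6600 13.3100 5.6600] k=[100 103 97 83 74 35 11 4]
t=10: x=[100.3300 102.0100 96.1200 83.5500 70.7000 36.6500 12.8700 4.7700] k=[103 97 98 80 70 35 16 2]
t=11: x=[102.3400 97.7700 95.9100 80.8800 67.2500 36.7600 16.5500 3.5400] k=[98 99 99 85 69 37 18 9]
t=12: x=[98.1100 98.8900 97.4600 84.7800 67.2400 38.4300 19.1000 9.9900] k=[94 103 92 90 69 35 22 9]
t=13: x=[94.9900 100.8000 92.9900 87.9100 67.5700 37.3100 22.0000 10.4300] k=[94 96 94 87 71 42 17 7]
t=14: x=[94.2200 95.5600 93.4500 86.0100 69.5700 42.4400 18.6500 8.1000] k=[90 96 94 82 70 42 18 13]
t=15: x=[90.6600 95.1200 92.9000 82.0000 68.2400 42.4400 20.0900 13.5500] k=[89 90 97 81 63 43 21 12]
t=16: x=[89.1100 90.6600 94.4700 80.7800 62.7800 42.7800 22.4300 12.9900] k=[86 95 93 76 63 39 22 11]
t=17: x=[86.9900 93.7900 91.3500 76.4400 61.7900 39.7700 22.6600 12.2100] k=[86 99 95 75 65 36 26 14]
t=18: x=[87.4300 97.1300 93.2400 76.1000 62.9100 38.0900 25.7800 15.3200] k=[90 100 90 77 67 41 22 16]
t=19: x=[91.1000 97.8000 89.6700 77.3300 65.2400 41.7700 23.4300 16.6600] k=[89 95 90 74 62 39 26 13]
t=20: x=[89.6600 93.7900 88.7900 74.4400 60.7900 40.1000 26.0000 14.4300] k=[93 91 84 70 56 36 30 15]
t=21: x=[92.7800 90.4500 83.2300 70.0000 55.3400 37.5400 29.0100 16.6500] k=[93 91 78 71 58 36 29 22]

0.5690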